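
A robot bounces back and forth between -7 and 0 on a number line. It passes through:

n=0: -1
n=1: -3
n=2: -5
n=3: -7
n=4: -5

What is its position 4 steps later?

The value travels 2 per step and bounces off the walls at -7 and 0.
  step 5: -5 → -3
  step 6: -3 → -1
  step 7: -1 → -1
  step 8: -1 → -3

-3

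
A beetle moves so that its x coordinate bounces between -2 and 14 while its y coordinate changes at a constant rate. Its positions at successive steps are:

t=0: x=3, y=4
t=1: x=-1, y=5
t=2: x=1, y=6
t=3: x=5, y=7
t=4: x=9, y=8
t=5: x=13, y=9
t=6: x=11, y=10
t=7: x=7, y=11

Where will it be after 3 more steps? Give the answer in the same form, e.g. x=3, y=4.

x=1, y=14

The x coordinate reflects between -2 and 14, moving 4 per step.
  step 8: 7 → 3
  step 9: 3 → -1
  step 10: -1 → 1
The y coordinate changes by +1 each step: at step 10 it is 14.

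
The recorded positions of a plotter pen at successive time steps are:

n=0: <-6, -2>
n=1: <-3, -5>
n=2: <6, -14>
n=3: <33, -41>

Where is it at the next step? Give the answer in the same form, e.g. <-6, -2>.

Step-to-step displacements: <+3, -3>, <+9, -9>, <+27, -27>; each is 3× the previous.
step 4: <33, -41> + <+81, -81> → <114, -122>

<114, -122>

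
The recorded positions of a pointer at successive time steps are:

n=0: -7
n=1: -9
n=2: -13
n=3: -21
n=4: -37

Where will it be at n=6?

-133

Step-to-step displacements: -2, -4, -8, -16; each is 2× the previous.
step 5: -37 − 32 → -69
step 6: -69 − 64 → -133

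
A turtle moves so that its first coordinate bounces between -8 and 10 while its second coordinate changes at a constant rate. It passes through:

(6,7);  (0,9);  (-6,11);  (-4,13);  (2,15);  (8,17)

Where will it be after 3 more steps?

The first coordinate travels 6 per step and bounces off the walls at -8 and 10.
  step 6: 8 → 6
  step 7: 6 → 0
  step 8: 0 → -6
The second coordinate changes by +2 each step: at step 8 it is 23.

(-6,23)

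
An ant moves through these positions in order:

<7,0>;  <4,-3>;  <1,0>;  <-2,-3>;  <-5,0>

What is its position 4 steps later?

First: linear, -3 per step → -17 at step 8.
Second: cycles through 0, -3 every 2 steps. Step 8 lands at position 0 of the cycle → 0.

<-17,0>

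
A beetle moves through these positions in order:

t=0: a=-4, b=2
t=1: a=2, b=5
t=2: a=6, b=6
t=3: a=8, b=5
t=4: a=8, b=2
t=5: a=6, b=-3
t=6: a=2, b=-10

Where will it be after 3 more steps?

a=-22, b=-43

First differences are (+6, +3), (+4, +1), (+2, -1), (+0, -3), (-2, -5), (-4, -7); their common second difference is (-2, -2) (constant acceleration).
step 7: a=2, b=-10 + (-6, -9) → a=-4, b=-19
step 8: a=-4, b=-19 + (-8, -11) → a=-12, b=-30
step 9: a=-12, b=-30 + (-10, -13) → a=-22, b=-43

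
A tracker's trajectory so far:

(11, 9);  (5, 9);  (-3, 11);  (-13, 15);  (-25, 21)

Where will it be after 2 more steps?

Taking differences between consecutive positions: (-6, +0), (-8, +2), (-10, +4), (-12, +6). These grow by (-2, +2) each step.
step 5: (-25, 21) + (-14, +8) → (-39, 29)
step 6: (-39, 29) + (-16, +10) → (-55, 39)

(-55, 39)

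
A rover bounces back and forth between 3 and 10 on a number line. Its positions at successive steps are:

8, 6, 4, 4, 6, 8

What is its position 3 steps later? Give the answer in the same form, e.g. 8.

The value reflects between 3 and 10, moving 2 per step.
  step 6: 8 → 10
  step 7: 10 → 8
  step 8: 8 → 6

6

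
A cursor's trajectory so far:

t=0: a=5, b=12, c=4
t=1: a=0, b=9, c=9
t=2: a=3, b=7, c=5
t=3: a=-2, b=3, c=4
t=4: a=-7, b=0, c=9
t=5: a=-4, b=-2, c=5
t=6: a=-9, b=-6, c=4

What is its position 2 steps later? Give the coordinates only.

a=-11, b=-11, c=5

Step-to-step displacements: (-5, -3, +5), (+3, -2, -4), (-5, -4, -1), (-5, -3, +5), (+3, -2, -4), (-5, -4, -1) — a repeating cycle of length 3.
step 7: apply (-5, -3, +5) → a=-14, b=-9, c=9
step 8: apply (+3, -2, -4) → a=-11, b=-11, c=5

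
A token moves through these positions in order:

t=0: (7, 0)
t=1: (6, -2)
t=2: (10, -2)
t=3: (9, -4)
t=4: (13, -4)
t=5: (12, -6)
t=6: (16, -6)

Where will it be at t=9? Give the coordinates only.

(18, -10)

The moves between consecutive positions are (-1, -2), (+4, +0), (-1, -2), (+4, +0), (-1, -2), (+4, +0); they repeat the 2-cycle [(-1, -2), (+4, +0)].
step 7: apply (-1, -2) → (15, -8)
step 8: apply (+4, +0) → (19, -8)
step 9: apply (-1, -2) → (18, -10)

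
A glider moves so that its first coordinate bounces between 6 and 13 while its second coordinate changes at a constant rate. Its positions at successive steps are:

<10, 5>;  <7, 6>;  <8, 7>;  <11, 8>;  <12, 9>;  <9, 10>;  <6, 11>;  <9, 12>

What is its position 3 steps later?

<8, 15>

The first coordinate travels 3 per step and bounces off the walls at 6 and 13.
  step 8: 9 → 12
  step 9: 12 → 11
  step 10: 11 → 8
The second coordinate changes by +1 each step: at step 10 it is 15.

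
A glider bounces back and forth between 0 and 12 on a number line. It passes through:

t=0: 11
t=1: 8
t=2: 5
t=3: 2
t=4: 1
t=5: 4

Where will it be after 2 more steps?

The value travels 3 per step and bounces off the walls at 0 and 12.
  step 6: 4 → 7
  step 7: 7 → 10

10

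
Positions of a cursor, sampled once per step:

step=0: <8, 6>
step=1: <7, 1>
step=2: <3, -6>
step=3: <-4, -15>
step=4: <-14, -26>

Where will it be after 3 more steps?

<-62, -71>

First differences are <-1, -5>, <-4, -7>, <-7, -9>, <-10, -11>; their common second difference is <-3, -2> (constant acceleration).
step 5: <-14, -26> + <-13, -13> → <-27, -39>
step 6: <-27, -39> + <-16, -15> → <-43, -54>
step 7: <-43, -54> + <-19, -17> → <-62, -71>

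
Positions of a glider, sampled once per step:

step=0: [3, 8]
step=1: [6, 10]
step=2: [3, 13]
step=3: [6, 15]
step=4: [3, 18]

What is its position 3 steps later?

[6, 25]

The moves between consecutive positions are [+3, +2], [-3, +3], [+3, +2], [-3, +3]; they repeat the 2-cycle [[+3, +2], [-3, +3]].
step 5: apply [+3, +2] → [6, 20]
step 6: apply [-3, +3] → [3, 23]
step 7: apply [+3, +2] → [6, 25]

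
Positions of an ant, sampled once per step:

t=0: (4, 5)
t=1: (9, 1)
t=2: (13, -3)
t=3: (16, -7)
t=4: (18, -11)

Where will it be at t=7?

(18, -23)

Taking differences between consecutive positions: (+5, -4), (+4, -4), (+3, -4), (+2, -4). These grow by (-1, +0) each step.
step 5: (18, -11) + (+1, -4) → (19, -15)
step 6: (19, -15) + (+0, -4) → (19, -19)
step 7: (19, -19) + (-1, -4) → (18, -23)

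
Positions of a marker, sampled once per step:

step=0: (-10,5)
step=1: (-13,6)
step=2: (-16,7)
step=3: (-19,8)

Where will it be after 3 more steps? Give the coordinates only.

(-28,11)

Constant displacement of (-3,+1) per step.
step 4: (-19,8) + (-3,+1) → (-22,9)
step 5: (-22,9) + (-3,+1) → (-25,10)
step 6: (-25,10) + (-3,+1) → (-28,11)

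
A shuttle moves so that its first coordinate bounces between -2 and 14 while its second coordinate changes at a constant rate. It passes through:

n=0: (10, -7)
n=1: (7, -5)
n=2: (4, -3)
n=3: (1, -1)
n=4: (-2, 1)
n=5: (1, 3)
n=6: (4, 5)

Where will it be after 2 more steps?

(10, 9)

The first coordinate reflects between -2 and 14, moving 3 per step.
  step 7: 4 → 7
  step 8: 7 → 10
The second coordinate changes by +2 each step: at step 8 it is 9.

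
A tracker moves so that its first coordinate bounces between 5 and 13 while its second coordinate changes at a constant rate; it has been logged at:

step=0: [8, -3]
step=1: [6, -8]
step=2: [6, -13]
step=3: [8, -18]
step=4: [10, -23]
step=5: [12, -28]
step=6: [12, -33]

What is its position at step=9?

The first coordinate travels 2 per step and bounces off the walls at 5 and 13.
  step 7: 12 → 10
  step 8: 10 → 8
  step 9: 8 → 6
The second coordinate changes by -5 each step: at step 9 it is -48.

[6, -48]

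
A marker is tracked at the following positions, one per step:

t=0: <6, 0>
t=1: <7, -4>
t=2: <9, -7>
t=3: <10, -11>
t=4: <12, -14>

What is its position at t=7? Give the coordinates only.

<16, -25>

Differencing gives <+1, -4>, <+2, -3>, <+1, -4>, <+2, -3>. This is the pattern <+1, -4>, <+2, -3> repeated.
step 5: apply <+1, -4> → <13, -18>
step 6: apply <+2, -3> → <15, -21>
step 7: apply <+1, -4> → <16, -25>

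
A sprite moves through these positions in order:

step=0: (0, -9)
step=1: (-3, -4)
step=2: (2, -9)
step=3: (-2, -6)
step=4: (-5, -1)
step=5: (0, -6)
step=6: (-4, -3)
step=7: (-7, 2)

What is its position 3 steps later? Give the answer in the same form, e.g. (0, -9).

The moves between consecutive positions are (-3, +5), (+5, -5), (-4, +3), (-3, +5), (+5, -5), (-4, +3), (-3, +5); they repeat the 3-cycle [(-3, +5), (+5, -5), (-4, +3)].
step 8: apply (+5, -5) → (-2, -3)
step 9: apply (-4, +3) → (-6, 0)
step 10: apply (-3, +5) → (-9, 5)

(-9, 5)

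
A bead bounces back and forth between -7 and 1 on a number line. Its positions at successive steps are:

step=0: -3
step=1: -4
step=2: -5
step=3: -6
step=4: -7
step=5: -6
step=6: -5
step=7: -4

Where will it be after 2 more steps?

-2

The value travels 1 per step and bounces off the walls at -7 and 1.
  step 8: -4 → -3
  step 9: -3 → -2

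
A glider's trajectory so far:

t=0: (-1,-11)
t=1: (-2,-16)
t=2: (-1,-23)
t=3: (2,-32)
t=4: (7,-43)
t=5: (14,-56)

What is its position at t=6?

Successive displacements: (-1,-5), (+1,-7), (+3,-9), (+5,-11), (+7,-13) — each changes by (+2,-2).
step 6: (14,-56) + (+9,-15) → (23,-71)

(23,-71)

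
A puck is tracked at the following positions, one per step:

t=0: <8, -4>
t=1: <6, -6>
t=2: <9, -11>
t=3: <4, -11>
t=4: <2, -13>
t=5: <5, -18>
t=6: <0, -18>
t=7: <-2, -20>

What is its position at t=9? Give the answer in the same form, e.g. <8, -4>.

Step-to-step displacements: <-2, -2>, <+3, -5>, <-5, +0>, <-2, -2>, <+3, -5>, <-5, +0>, <-2, -2> — a repeating cycle of length 3.
step 8: apply <+3, -5> → <1, -25>
step 9: apply <-5, +0> → <-4, -25>

<-4, -25>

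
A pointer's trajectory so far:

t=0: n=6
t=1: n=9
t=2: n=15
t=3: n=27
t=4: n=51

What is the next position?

Step-to-step displacements: +3, +6, +12, +24; each is 2× the previous.
step 5: 51 + 48 → n=99

n=99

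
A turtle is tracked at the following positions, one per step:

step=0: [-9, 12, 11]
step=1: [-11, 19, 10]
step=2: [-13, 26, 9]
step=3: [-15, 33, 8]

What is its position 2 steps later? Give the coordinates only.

[-19, 47, 6]

Constant displacement of [-2, +7, -1] per step.
step 4: [-15, 33, 8] + [-2, +7, -1] → [-17, 40, 7]
step 5: [-17, 40, 7] + [-2, +7, -1] → [-19, 47, 6]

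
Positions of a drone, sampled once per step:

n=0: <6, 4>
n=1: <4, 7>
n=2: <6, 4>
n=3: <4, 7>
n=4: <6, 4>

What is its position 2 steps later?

<6, 4>

Consecutive displacements <-2, +3>, <+2, -3>, <-2, +3>, <+2, -3> scale by a factor of -1 each step.
step 5: <6, 4> + <-2, +3> → <4, 7>
step 6: <4, 7> + <+2, -3> → <6, 4>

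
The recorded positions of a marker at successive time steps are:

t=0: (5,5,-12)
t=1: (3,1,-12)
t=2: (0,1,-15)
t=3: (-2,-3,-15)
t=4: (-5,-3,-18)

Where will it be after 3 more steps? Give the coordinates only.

(-12,-11,-21)

Step-to-step displacements: (-2,-4,+0), (-3,+0,-3), (-2,-4,+0), (-3,+0,-3) — a repeating cycle of length 2.
step 5: apply (-2,-4,+0) → (-7,-7,-18)
step 6: apply (-3,+0,-3) → (-10,-7,-21)
step 7: apply (-2,-4,+0) → (-12,-11,-21)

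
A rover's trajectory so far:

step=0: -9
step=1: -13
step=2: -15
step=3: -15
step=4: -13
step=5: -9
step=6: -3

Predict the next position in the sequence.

5

Successive displacements: -4, -2, +0, +2, +4, +6 — each changes by +2.
step 7: -3 + 8 → 5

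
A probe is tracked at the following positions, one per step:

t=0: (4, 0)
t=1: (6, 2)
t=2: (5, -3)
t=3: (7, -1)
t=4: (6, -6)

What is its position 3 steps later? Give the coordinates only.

(9, -7)

The moves between consecutive positions are (+2, +2), (-1, -5), (+2, +2), (-1, -5); they repeat the 2-cycle [(+2, +2), (-1, -5)].
step 5: apply (+2, +2) → (8, -4)
step 6: apply (-1, -5) → (7, -9)
step 7: apply (+2, +2) → (9, -7)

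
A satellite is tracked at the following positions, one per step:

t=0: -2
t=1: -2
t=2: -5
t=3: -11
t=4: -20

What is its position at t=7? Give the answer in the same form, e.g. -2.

-65

First differences are +0, -3, -6, -9; their common second difference is -3 (constant acceleration).
step 5: -20 − 12 → -32
step 6: -32 − 15 → -47
step 7: -47 − 18 → -65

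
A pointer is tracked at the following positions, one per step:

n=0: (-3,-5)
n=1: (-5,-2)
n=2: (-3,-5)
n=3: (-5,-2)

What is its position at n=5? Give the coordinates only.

Consecutive displacements (-2,+3), (+2,-3), (-2,+3) scale by a factor of -1 each step.
step 4: (-5,-2) + (+2,-3) → (-3,-5)
step 5: (-3,-5) + (-2,+3) → (-5,-2)

(-5,-2)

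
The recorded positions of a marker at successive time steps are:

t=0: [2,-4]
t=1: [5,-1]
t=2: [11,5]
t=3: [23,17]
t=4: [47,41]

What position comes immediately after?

[95,89]

The jumps are [+3,+3], [+6,+6], [+12,+12], [+24,+24] — a geometric progression with ratio 2.
step 5: [47,41] + [+48,+48] → [95,89]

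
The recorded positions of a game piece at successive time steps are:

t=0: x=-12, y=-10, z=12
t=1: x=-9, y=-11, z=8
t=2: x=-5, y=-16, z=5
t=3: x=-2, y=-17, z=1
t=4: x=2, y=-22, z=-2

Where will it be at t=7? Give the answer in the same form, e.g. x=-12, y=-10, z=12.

x=12, y=-29, z=-13

Step-to-step displacements: (+3,-1,-4), (+4,-5,-3), (+3,-1,-4), (+4,-5,-3) — a repeating cycle of length 2.
step 5: apply (+3,-1,-4) → x=5, y=-23, z=-6
step 6: apply (+4,-5,-3) → x=9, y=-28, z=-9
step 7: apply (+3,-1,-4) → x=12, y=-29, z=-13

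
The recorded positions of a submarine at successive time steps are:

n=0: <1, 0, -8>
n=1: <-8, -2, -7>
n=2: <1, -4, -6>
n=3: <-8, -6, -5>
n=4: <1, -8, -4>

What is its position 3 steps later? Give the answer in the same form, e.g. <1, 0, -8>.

The first coordinate repeats the cycle [1, -8] with period 2; step 7 mod 2 = 1, giving -8.
The second coordinate changes by -2 each step, so at step 7 it is 0 + 7·(-2) = -14.
The third coordinate changes by +1 each step, so at step 7 it is -8 + 7·(1) = -1.

<-8, -14, -1>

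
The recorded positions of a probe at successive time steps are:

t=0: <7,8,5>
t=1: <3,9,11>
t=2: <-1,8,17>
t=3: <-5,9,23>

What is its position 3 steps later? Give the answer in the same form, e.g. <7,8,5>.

The first coordinate changes by -4 each step, so at step 6 it is 7 + 6·(-4) = -17.
The second coordinate repeats the cycle [8, 9] with period 2; step 6 mod 2 = 0, giving 8.
The third coordinate changes by +6 each step, so at step 6 it is 5 + 6·(6) = 41.

<-17,8,41>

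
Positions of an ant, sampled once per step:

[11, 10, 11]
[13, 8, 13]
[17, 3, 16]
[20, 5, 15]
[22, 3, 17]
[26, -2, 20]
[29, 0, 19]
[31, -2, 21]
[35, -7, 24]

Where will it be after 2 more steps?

Differencing gives [+2, -2, +2], [+4, -5, +3], [+3, +2, -1], [+2, -2, +2], [+4, -5, +3], [+3, +2, -1], [+2, -2, +2], [+4, -5, +3]. This is the pattern [+2, -2, +2], [+4, -5, +3], [+3, +2, -1] repeated.
step 9: apply [+3, +2, -1] → [38, -5, 23]
step 10: apply [+2, -2, +2] → [40, -7, 25]

[40, -7, 25]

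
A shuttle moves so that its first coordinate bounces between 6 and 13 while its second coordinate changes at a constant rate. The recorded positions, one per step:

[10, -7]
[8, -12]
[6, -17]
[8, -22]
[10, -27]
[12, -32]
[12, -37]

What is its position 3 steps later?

[6, -52]

The first coordinate travels 2 per step and bounces off the walls at 6 and 13.
  step 7: 12 → 10
  step 8: 10 → 8
  step 9: 8 → 6
The second coordinate changes by -5 each step: at step 9 it is -52.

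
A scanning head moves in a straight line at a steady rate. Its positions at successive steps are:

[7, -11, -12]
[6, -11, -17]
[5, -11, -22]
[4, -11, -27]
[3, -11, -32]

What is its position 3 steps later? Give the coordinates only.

[0, -11, -47]

Each step adds [-1, +0, -5] to the position.
step 5: [3, -11, -32] + [-1, +0, -5] → [2, -11, -37]
step 6: [2, -11, -37] + [-1, +0, -5] → [1, -11, -42]
step 7: [1, -11, -42] + [-1, +0, -5] → [0, -11, -47]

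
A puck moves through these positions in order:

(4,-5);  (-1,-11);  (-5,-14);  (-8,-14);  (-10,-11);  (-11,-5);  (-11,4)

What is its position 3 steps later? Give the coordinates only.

(-5,49)

Successive displacements: (-5,-6), (-4,-3), (-3,+0), (-2,+3), (-1,+6), (+0,+9) — each changes by (+1,+3).
step 7: (-11,4) + (+1,+12) → (-10,16)
step 8: (-10,16) + (+2,+15) → (-8,31)
step 9: (-8,31) + (+3,+18) → (-5,49)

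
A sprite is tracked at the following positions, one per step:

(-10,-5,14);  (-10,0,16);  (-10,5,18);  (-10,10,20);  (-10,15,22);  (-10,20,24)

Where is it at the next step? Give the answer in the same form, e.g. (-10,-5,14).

The position changes by (+0,+5,+2) every step.
step 6: (-10,20,24) + (+0,+5,+2) → (-10,25,26)

(-10,25,26)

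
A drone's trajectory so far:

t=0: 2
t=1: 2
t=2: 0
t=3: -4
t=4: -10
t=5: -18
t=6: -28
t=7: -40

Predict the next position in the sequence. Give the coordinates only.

First differences are +0, -2, -4, -6, -8, -10, -12; their common second difference is -2 (constant acceleration).
step 8: -40 − 14 → -54

-54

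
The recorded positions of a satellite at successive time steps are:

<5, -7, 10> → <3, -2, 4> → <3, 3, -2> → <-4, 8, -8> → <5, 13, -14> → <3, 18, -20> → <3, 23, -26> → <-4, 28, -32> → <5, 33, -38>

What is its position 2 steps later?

First: cycles through 5, 3, 3, -4 every 4 steps. Step 10 lands at position 2 of the cycle → 3.
Second: linear, +5 per step → 43 at step 10.
Third: linear, -6 per step → -50 at step 10.

<3, 43, -50>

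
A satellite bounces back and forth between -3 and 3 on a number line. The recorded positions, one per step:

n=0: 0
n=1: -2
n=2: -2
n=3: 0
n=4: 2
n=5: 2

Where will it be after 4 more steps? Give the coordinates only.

0

The value travels 2 per step and bounces off the walls at -3 and 3.
  step 6: 2 → 0
  step 7: 0 → -2
  step 8: -2 → -2
  step 9: -2 → 0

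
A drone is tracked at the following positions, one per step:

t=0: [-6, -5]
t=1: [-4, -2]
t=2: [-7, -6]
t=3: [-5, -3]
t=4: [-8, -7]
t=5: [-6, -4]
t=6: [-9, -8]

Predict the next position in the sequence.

[-7, -5]

Differencing gives [+2, +3], [-3, -4], [+2, +3], [-3, -4], [+2, +3], [-3, -4]. This is the pattern [+2, +3], [-3, -4] repeated.
step 7: apply [+2, +3] → [-7, -5]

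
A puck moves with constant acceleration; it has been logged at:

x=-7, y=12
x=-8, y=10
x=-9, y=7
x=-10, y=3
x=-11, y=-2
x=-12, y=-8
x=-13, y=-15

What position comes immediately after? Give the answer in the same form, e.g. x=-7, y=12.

x=-14, y=-23

First differences are (-1, -2), (-1, -3), (-1, -4), (-1, -5), (-1, -6), (-1, -7); their common second difference is (+0, -1) (constant acceleration).
step 7: x=-13, y=-15 + (-1, -8) → x=-14, y=-23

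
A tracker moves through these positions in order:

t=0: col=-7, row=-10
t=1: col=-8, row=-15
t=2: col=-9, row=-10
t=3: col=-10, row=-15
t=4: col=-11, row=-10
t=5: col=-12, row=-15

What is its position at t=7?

col=-14, row=-15

Differencing gives (-1, -5), (-1, +5), (-1, -5), (-1, +5), (-1, -5). This is the pattern (-1, -5), (-1, +5) repeated.
step 6: apply (-1, +5) → col=-13, row=-10
step 7: apply (-1, -5) → col=-14, row=-15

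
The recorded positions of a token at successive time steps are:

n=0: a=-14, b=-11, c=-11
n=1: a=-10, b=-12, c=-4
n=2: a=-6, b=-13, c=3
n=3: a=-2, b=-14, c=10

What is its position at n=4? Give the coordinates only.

a=2, b=-15, c=17

Each step adds (+4, -1, +7) to the position.
step 4: a=-2, b=-14, c=10 + (+4, -1, +7) → a=2, b=-15, c=17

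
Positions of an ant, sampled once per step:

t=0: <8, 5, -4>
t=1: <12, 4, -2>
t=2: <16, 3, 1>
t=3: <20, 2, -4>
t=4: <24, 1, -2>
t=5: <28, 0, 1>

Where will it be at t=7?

First: linear, +4 per step → 36 at step 7.
Second: linear, -1 per step → -2 at step 7.
Third: cycles through -4, -2, 1 every 3 steps. Step 7 lands at position 1 of the cycle → -2.

<36, -2, -2>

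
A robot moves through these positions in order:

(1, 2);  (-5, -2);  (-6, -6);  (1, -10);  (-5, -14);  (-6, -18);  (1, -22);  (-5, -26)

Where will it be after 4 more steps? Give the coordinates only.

(-6, -42)

First: cycles through 1, -5, -6 every 3 steps. Step 11 lands at position 2 of the cycle → -6.
Second: linear, -4 per step → -42 at step 11.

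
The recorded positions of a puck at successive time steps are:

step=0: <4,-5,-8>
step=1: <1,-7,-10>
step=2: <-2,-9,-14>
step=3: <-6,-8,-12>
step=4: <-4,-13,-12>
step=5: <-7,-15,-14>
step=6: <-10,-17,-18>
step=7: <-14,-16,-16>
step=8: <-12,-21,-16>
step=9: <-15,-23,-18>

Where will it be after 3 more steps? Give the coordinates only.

Step-to-step displacements: <-3,-2,-2>, <-3,-2,-4>, <-4,+1,+2>, <+2,-5,+0>, <-3,-2,-2>, <-3,-2,-4>, <-4,+1,+2>, <+2,-5,+0>, <-3,-2,-2> — a repeating cycle of length 4.
step 10: apply <-3,-2,-4> → <-18,-25,-22>
step 11: apply <-4,+1,+2> → <-22,-24,-20>
step 12: apply <+2,-5,+0> → <-20,-29,-20>

<-20,-29,-20>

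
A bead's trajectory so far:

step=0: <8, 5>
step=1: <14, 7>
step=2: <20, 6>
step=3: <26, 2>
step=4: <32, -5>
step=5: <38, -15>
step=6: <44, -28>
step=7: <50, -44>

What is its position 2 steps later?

<62, -85>

Successive displacements: <+6, +2>, <+6, -1>, <+6, -4>, <+6, -7>, <+6, -10>, <+6, -13>, <+6, -16> — each changes by <+0, -3>.
step 8: <50, -44> + <+6, -19> → <56, -63>
step 9: <56, -63> + <+6, -22> → <62, -85>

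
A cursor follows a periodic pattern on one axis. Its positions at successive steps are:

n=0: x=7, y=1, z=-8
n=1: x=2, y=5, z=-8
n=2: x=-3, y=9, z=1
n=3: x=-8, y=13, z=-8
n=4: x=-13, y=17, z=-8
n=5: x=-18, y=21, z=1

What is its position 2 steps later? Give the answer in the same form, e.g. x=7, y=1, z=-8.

x=-28, y=29, z=-8

The x coordinate changes by -5 each step, so at step 7 it is 7 + 7·(-5) = -28.
The y coordinate changes by +4 each step, so at step 7 it is 1 + 7·(4) = 29.
The z coordinate repeats the cycle [-8, -8, 1] with period 3; step 7 mod 3 = 1, giving -8.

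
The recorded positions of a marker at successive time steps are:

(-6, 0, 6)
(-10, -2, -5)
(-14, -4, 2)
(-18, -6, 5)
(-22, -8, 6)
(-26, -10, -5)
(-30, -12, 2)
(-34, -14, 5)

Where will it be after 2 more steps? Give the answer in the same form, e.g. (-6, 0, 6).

(-42, -18, -5)

The first coordinate changes by -4 each step, so at step 9 it is -6 + 9·(-4) = -42.
The second coordinate changes by -2 each step, so at step 9 it is 0 + 9·(-2) = -18.
The third coordinate repeats the cycle [6, -5, 2, 5] with period 4; step 9 mod 4 = 1, giving -5.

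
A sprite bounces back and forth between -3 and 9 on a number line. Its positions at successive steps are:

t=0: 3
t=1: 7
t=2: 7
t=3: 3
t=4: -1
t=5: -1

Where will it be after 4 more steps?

The value travels 4 per step and bounces off the walls at -3 and 9.
  step 6: -1 → 3
  step 7: 3 → 7
  step 8: 7 → 7
  step 9: 7 → 3

3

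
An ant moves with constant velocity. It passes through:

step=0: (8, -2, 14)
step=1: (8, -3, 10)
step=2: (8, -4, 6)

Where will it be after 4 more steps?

Each step adds (+0, -1, -4) to the position.
step 3: (8, -4, 6) + (+0, -1, -4) → (8, -5, 2)
step 4: (8, -5, 2) + (+0, -1, -4) → (8, -6, -2)
step 5: (8, -6, -2) + (+0, -1, -4) → (8, -7, -6)
step 6: (8, -7, -6) + (+0, -1, -4) → (8, -8, -10)

(8, -8, -10)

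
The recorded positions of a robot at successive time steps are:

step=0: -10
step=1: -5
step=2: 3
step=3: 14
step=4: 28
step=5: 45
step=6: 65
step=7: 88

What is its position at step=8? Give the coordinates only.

Successive displacements: +5, +8, +11, +14, +17, +20, +23 — each changes by +3.
step 8: 88 + 26 → 114

114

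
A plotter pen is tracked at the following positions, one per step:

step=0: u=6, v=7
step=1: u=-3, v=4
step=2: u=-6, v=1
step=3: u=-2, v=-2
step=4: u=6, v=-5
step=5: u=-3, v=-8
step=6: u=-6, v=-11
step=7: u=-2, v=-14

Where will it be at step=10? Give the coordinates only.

U: cycles through 6, -3, -6, -2 every 4 steps. Step 10 lands at position 2 of the cycle → -6.
V: linear, -3 per step → -23 at step 10.

u=-6, v=-23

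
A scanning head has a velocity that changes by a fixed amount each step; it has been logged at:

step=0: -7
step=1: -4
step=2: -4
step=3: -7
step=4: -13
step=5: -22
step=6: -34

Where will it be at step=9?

-88

Successive displacements: +3, +0, -3, -6, -9, -12 — each changes by -3.
step 7: -34 − 15 → -49
step 8: -49 − 18 → -67
step 9: -67 − 21 → -88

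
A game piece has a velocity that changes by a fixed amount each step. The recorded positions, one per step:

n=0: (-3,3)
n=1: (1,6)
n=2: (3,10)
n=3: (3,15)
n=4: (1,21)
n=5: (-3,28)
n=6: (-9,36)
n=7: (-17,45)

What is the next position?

Taking differences between consecutive positions: (+4,+3), (+2,+4), (+0,+5), (-2,+6), (-4,+7), (-6,+8), (-8,+9). These grow by (-2,+1) each step.
step 8: (-17,45) + (-10,+10) → (-27,55)

(-27,55)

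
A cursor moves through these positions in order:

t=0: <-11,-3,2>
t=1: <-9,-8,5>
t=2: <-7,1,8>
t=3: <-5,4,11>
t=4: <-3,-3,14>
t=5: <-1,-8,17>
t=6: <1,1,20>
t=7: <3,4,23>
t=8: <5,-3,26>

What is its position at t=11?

<11,4,35>

The first coordinate changes by +2 each step, so at step 11 it is -11 + 11·(2) = 11.
The second coordinate repeats the cycle [-3, -8, 1, 4] with period 4; step 11 mod 4 = 3, giving 4.
The third coordinate changes by +3 each step, so at step 11 it is 2 + 11·(3) = 35.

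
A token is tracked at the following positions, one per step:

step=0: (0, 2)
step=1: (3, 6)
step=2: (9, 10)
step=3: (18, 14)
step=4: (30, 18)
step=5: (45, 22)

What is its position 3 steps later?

First differences are (+3, +4), (+6, +4), (+9, +4), (+12, +4), (+15, +4); their common second difference is (+3, +0) (constant acceleration).
step 6: (45, 22) + (+18, +4) → (63, 26)
step 7: (63, 26) + (+21, +4) → (84, 30)
step 8: (84, 30) + (+24, +4) → (108, 34)

(108, 34)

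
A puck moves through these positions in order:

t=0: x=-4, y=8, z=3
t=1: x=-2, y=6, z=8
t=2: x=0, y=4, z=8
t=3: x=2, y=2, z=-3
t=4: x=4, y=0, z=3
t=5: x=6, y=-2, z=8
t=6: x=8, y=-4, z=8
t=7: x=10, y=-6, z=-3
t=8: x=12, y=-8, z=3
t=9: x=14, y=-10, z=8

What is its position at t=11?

x=18, y=-14, z=-3

The x coordinate changes by +2 each step, so at step 11 it is -4 + 11·(2) = 18.
The y coordinate changes by -2 each step, so at step 11 it is 8 + 11·(-2) = -14.
The z coordinate repeats the cycle [3, 8, 8, -3] with period 4; step 11 mod 4 = 3, giving -3.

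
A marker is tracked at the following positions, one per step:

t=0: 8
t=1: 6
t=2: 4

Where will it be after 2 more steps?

Each step adds -2 to the position.
step 3: 4 − 2 → 2
step 4: 2 − 2 → 0

0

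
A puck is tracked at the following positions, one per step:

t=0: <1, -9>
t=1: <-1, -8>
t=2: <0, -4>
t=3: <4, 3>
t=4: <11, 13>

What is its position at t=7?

<50, 61>

Taking differences between consecutive positions: <-2, +1>, <+1, +4>, <+4, +7>, <+7, +10>. These grow by <+3, +3> each step.
step 5: <11, 13> + <+10, +13> → <21, 26>
step 6: <21, 26> + <+13, +16> → <34, 42>
step 7: <34, 42> + <+16, +19> → <50, 61>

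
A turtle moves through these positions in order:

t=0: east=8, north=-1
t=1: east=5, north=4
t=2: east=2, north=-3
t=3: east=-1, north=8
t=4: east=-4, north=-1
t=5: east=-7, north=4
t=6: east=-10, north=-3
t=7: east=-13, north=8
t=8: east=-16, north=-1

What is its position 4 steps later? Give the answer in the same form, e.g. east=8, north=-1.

east=-28, north=-1

East: linear, -3 per step → -28 at step 12.
North: cycles through -1, 4, -3, 8 every 4 steps. Step 12 lands at position 0 of the cycle → -1.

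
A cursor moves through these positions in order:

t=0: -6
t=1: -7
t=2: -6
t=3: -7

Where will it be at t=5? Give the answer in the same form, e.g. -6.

-7

The jumps are -1, +1, -1 — a geometric progression with ratio -1.
step 4: -7 + 1 → -6
step 5: -6 − 1 → -7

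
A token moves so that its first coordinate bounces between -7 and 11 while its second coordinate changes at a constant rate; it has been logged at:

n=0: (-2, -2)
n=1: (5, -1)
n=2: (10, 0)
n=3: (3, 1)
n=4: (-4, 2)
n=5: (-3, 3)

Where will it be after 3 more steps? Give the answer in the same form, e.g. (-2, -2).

The first coordinate reflects between -7 and 11, moving 7 per step.
  step 6: -3 → 4
  step 7: 4 → 11
  step 8: 11 → 4
The second coordinate changes by +1 each step: at step 8 it is 6.

(4, 6)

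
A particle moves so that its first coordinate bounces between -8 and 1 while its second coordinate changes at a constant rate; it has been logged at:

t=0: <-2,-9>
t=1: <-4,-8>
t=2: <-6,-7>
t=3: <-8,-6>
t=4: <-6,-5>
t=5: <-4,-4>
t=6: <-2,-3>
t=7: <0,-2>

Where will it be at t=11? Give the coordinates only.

<-6,2>

The first coordinate reflects between -8 and 1, moving 2 per step.
  step 8: 0 → 0
  step 9: 0 → -2
  step 10: -2 → -4
  step 11: -4 → -6
The second coordinate changes by +1 each step: at step 11 it is 2.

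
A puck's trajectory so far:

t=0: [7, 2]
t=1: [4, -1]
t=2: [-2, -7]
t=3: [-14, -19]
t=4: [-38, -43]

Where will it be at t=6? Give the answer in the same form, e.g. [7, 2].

[-182, -187]

Step-to-step displacements: [-3, -3], [-6, -6], [-12, -12], [-24, -24]; each is 2× the previous.
step 5: [-38, -43] + [-48, -48] → [-86, -91]
step 6: [-86, -91] + [-96, -96] → [-182, -187]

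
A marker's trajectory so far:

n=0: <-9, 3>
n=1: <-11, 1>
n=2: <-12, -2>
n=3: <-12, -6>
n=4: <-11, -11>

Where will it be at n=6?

First differences are <-2, -2>, <-1, -3>, <+0, -4>, <+1, -5>; their common second difference is <+1, -1> (constant acceleration).
step 5: <-11, -11> + <+2, -6> → <-9, -17>
step 6: <-9, -17> + <+3, -7> → <-6, -24>

<-6, -24>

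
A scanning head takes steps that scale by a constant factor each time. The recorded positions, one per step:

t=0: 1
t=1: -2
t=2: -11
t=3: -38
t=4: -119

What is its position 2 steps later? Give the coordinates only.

-1091

Consecutive displacements -3, -9, -27, -81 scale by a factor of 3 each step.
step 5: -119 − 243 → -362
step 6: -362 − 729 → -1091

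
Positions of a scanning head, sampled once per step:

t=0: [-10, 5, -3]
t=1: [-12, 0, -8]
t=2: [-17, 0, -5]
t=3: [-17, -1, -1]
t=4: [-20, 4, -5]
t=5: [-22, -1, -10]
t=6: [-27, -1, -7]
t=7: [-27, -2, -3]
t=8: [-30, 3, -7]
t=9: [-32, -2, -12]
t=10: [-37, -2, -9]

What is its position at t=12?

[-40, 2, -9]

Differencing gives [-2, -5, -5], [-5, +0, +3], [+0, -1, +4], [-3, +5, -4], [-2, -5, -5], [-5, +0, +3], [+0, -1, +4], [-3, +5, -4], [-2, -5, -5], [-5, +0, +3]. This is the pattern [-2, -5, -5], [-5, +0, +3], [+0, -1, +4], [-3, +5, -4] repeated.
step 11: apply [+0, -1, +4] → [-37, -3, -5]
step 12: apply [-3, +5, -4] → [-40, 2, -9]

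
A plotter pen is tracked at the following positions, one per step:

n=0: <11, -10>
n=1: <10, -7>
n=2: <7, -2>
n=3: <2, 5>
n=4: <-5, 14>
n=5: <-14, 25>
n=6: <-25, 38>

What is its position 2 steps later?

<-53, 70>

Taking differences between consecutive positions: <-1, +3>, <-3, +5>, <-5, +7>, <-7, +9>, <-9, +11>, <-11, +13>. These grow by <-2, +2> each step.
step 7: <-25, 38> + <-13, +15> → <-38, 53>
step 8: <-38, 53> + <-15, +17> → <-53, 70>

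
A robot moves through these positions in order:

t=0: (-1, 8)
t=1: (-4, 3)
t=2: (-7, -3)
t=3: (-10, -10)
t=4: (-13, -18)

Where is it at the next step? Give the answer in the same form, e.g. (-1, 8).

Successive displacements: (-3, -5), (-3, -6), (-3, -7), (-3, -8) — each changes by (+0, -1).
step 5: (-13, -18) + (-3, -9) → (-16, -27)

(-16, -27)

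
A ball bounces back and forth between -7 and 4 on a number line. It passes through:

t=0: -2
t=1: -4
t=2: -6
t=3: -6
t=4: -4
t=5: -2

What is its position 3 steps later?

4

The value travels 2 per step and bounces off the walls at -7 and 4.
  step 6: -2 → 0
  step 7: 0 → 2
  step 8: 2 → 4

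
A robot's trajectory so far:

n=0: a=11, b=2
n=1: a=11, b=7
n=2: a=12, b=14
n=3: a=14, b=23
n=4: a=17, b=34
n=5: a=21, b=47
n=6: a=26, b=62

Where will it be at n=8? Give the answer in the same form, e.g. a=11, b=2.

First differences are (+0, +5), (+1, +7), (+2, +9), (+3, +11), (+4, +13), (+5, +15); their common second difference is (+1, +2) (constant acceleration).
step 7: a=26, b=62 + (+6, +17) → a=32, b=79
step 8: a=32, b=79 + (+7, +19) → a=39, b=98

a=39, b=98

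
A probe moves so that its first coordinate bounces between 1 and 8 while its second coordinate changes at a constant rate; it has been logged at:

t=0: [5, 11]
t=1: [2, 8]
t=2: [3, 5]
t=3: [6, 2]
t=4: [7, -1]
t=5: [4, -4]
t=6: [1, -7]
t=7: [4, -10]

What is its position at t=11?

The first coordinate travels 3 per step and bounces off the walls at 1 and 8.
  step 8: 4 → 7
  step 9: 7 → 6
  step 10: 6 → 3
  step 11: 3 → 2
The second coordinate changes by -3 each step: at step 11 it is -22.

[2, -22]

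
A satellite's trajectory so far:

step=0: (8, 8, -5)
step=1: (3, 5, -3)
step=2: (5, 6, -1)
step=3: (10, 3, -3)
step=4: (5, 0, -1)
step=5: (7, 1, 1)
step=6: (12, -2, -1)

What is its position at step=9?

Step-to-step displacements: (-5, -3, +2), (+2, +1, +2), (+5, -3, -2), (-5, -3, +2), (+2, +1, +2), (+5, -3, -2) — a repeating cycle of length 3.
step 7: apply (-5, -3, +2) → (7, -5, 1)
step 8: apply (+2, +1, +2) → (9, -4, 3)
step 9: apply (+5, -3, -2) → (14, -7, 1)

(14, -7, 1)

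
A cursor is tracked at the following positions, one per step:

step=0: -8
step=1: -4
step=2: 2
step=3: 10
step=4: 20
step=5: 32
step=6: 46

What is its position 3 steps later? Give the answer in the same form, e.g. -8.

100

First differences are +4, +6, +8, +10, +12, +14; their common second difference is +2 (constant acceleration).
step 7: 46 + 16 → 62
step 8: 62 + 18 → 80
step 9: 80 + 20 → 100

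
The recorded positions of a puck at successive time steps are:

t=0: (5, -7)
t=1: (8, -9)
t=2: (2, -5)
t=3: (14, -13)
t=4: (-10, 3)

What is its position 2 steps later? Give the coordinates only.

(-58, 35)

Consecutive displacements (+3, -2), (-6, +4), (+12, -8), (-24, +16) scale by a factor of -2 each step.
step 5: (-10, 3) + (+48, -32) → (38, -29)
step 6: (38, -29) + (-96, +64) → (-58, 35)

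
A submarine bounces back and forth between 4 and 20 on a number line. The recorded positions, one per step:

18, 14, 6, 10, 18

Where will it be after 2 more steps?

The value reflects between 4 and 20, moving 8 per step.
  step 5: 18 → 14
  step 6: 14 → 6

6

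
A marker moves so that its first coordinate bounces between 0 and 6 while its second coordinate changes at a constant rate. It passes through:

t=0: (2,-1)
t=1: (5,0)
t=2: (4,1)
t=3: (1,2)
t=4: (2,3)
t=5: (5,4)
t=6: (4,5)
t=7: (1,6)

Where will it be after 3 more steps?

The first coordinate travels 3 per step and bounces off the walls at 0 and 6.
  step 8: 1 → 2
  step 9: 2 → 5
  step 10: 5 → 4
The second coordinate changes by +1 each step: at step 10 it is 9.

(4,9)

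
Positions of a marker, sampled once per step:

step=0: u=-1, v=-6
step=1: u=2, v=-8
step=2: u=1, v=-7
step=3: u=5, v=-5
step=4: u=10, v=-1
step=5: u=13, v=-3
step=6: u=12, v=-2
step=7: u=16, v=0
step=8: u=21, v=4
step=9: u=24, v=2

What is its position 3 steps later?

The moves between consecutive positions are (+3,-2), (-1,+1), (+4,+2), (+5,+4), (+3,-2), (-1,+1), (+4,+2), (+5,+4), (+3,-2); they repeat the 4-cycle [(+3,-2), (-1,+1), (+4,+2), (+5,+4)].
step 10: apply (-1,+1) → u=23, v=3
step 11: apply (+4,+2) → u=27, v=5
step 12: apply (+5,+4) → u=32, v=9

u=32, v=9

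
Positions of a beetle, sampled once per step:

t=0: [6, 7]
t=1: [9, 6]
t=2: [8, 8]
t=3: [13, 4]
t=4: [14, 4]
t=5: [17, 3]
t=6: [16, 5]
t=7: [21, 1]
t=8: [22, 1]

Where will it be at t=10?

Differencing gives [+3, -1], [-1, +2], [+5, -4], [+1, +0], [+3, -1], [-1, +2], [+5, -4], [+1, +0]. This is the pattern [+3, -1], [-1, +2], [+5, -4], [+1, +0] repeated.
step 9: apply [+3, -1] → [25, 0]
step 10: apply [-1, +2] → [24, 2]

[24, 2]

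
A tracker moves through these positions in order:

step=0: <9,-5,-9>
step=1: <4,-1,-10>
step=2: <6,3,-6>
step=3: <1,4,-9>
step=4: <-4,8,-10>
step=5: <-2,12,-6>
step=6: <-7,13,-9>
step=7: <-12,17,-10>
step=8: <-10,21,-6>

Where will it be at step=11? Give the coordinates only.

<-18,30,-6>

Differencing gives <-5,+4,-1>, <+2,+4,+4>, <-5,+1,-3>, <-5,+4,-1>, <+2,+4,+4>, <-5,+1,-3>, <-5,+4,-1>, <+2,+4,+4>. This is the pattern <-5,+4,-1>, <+2,+4,+4>, <-5,+1,-3> repeated.
step 9: apply <-5,+1,-3> → <-15,22,-9>
step 10: apply <-5,+4,-1> → <-20,26,-10>
step 11: apply <+2,+4,+4> → <-18,30,-6>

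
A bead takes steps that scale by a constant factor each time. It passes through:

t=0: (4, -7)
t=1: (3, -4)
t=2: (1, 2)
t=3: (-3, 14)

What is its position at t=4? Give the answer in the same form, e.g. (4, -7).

(-11, 38)

The jumps are (-1, +3), (-2, +6), (-4, +12) — a geometric progression with ratio 2.
step 4: (-3, 14) + (-8, +24) → (-11, 38)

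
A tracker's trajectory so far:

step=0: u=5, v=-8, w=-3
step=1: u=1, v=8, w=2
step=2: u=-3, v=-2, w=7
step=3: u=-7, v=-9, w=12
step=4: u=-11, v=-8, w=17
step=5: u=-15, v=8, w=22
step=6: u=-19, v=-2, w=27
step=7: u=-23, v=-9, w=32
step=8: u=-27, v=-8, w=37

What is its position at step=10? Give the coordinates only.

u=-35, v=-2, w=47

U: linear, -4 per step → -35 at step 10.
V: cycles through -8, 8, -2, -9 every 4 steps. Step 10 lands at position 2 of the cycle → -2.
W: linear, +5 per step → 47 at step 10.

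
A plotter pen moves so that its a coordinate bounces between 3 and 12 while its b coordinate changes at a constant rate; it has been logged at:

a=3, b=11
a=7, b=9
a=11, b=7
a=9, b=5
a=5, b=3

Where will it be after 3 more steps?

The a coordinate reflects between 3 and 12, moving 4 per step.
  step 5: 5 → 5
  step 6: 5 → 9
  step 7: 9 → 11
The b coordinate changes by -2 each step: at step 7 it is -3.

a=11, b=-3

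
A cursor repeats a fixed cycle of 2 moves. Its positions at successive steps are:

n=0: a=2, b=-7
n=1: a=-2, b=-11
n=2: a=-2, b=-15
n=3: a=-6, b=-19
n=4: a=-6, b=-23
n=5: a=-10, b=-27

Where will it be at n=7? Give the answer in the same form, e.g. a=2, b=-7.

Differencing gives (-4, -4), (+0, -4), (-4, -4), (+0, -4), (-4, -4). This is the pattern (-4, -4), (+0, -4) repeated.
step 6: apply (+0, -4) → a=-10, b=-31
step 7: apply (-4, -4) → a=-14, b=-35

a=-14, b=-35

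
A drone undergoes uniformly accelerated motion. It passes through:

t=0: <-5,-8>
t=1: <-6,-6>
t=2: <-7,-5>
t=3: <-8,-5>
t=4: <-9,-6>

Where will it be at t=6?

Successive displacements: <-1,+2>, <-1,+1>, <-1,+0>, <-1,-1> — each changes by <+0,-1>.
step 5: <-9,-6> + <-1,-2> → <-10,-8>
step 6: <-10,-8> + <-1,-3> → <-11,-11>

<-11,-11>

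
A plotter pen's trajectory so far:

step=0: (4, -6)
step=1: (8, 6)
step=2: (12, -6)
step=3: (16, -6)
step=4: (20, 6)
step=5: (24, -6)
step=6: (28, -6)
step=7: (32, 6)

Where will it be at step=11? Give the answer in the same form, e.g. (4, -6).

The first coordinate changes by +4 each step, so at step 11 it is 4 + 11·(4) = 48.
The second coordinate repeats the cycle [-6, 6, -6] with period 3; step 11 mod 3 = 2, giving -6.

(48, -6)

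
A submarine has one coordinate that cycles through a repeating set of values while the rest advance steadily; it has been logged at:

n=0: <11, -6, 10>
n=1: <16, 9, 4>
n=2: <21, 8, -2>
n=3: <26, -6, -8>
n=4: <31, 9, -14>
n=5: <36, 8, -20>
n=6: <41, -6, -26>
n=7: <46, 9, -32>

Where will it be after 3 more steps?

The first coordinate changes by +5 each step, so at step 10 it is 11 + 10·(5) = 61.
The second coordinate repeats the cycle [-6, 9, 8] with period 3; step 10 mod 3 = 1, giving 9.
The third coordinate changes by -6 each step, so at step 10 it is 10 + 10·(-6) = -50.

<61, 9, -50>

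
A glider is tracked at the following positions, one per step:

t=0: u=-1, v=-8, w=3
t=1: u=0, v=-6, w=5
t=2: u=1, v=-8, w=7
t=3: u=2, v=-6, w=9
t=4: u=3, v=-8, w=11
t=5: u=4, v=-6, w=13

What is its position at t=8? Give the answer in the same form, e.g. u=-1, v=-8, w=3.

U: linear, +1 per step → 7 at step 8.
V: cycles through -8, -6 every 2 steps. Step 8 lands at position 0 of the cycle → -8.
W: linear, +2 per step → 19 at step 8.

u=7, v=-8, w=19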